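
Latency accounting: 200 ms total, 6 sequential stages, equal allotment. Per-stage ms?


Formula: per_stage = total_budget / stages
per_stage = 200 / 6
per_stage = 33.33 ms

33.33 ms


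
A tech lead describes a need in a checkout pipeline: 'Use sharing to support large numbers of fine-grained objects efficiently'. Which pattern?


This matches the Flyweight pattern

Flyweight


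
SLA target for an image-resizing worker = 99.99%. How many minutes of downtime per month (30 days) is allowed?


Formula: allowed downtime = period * (100 - SLA) / 100
Period (month (30 days)) = 43200 minutes
Unavailability fraction = (100 - 99.99) / 100
Allowed downtime = 43200 * (100 - 99.99) / 100
Allowed downtime = 4.32 minutes

4.32 minutes


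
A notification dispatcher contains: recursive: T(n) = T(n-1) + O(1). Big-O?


Reasoning: linear recursion with constant work per frame
Complexity: O(n)

O(n)


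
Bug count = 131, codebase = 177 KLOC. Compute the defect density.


Defect density = defects / KLOC
Defect density = 131 / 177
Defect density = 0.74 defects/KLOC

0.74 defects/KLOC


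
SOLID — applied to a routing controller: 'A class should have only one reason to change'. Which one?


This describes the Single Responsibility Principle (SRP)

Single Responsibility Principle (SRP)


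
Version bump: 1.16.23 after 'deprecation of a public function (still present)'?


Current: 1.16.23
Change category: 'deprecation of a public function (still present)' → minor bump
SemVer rule: minor bump → increment MINOR, reset PATCH to 0 (MAJOR unchanged)
New: 1.17.0

1.17.0


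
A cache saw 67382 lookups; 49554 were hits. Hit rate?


Formula: hit rate = hits / (hits + misses) * 100
hit rate = 49554 / (49554 + 17828) * 100
hit rate = 49554 / 67382 * 100
hit rate = 73.54%

73.54%


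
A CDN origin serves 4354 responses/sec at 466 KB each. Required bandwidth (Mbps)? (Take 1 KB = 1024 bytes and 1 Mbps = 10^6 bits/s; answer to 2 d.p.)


Formula: Mbps = payload_bytes * RPS * 8 / 1e6
Payload per request = 466 KB = 466 * 1024 = 477184 bytes
Total bytes/sec = 477184 * 4354 = 2077659136
Total bits/sec = 2077659136 * 8 = 16621273088
Mbps = 16621273088 / 1e6 = 16621.27

16621.27 Mbps


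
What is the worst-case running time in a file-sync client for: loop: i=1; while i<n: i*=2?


Reasoning: i doubles each step so iterations are log2(n)
Complexity: O(log n)

O(log n)


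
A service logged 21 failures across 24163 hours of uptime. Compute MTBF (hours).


Formula: MTBF = Total operating time / Number of failures
MTBF = 24163 / 21
MTBF = 1150.62 hours

1150.62 hours


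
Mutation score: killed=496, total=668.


Mutation score = killed / total * 100
Mutation score = 496 / 668 * 100
Mutation score = 74.25%

74.25%


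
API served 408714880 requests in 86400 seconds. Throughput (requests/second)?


Formula: throughput = requests / seconds
throughput = 408714880 / 86400
throughput = 4730.5 requests/second

4730.5 requests/second


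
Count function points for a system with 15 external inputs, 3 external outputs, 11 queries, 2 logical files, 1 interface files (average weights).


UFP = EI*4 + EO*5 + EQ*4 + ILF*10 + EIF*7
UFP = 15*4 + 3*5 + 11*4 + 2*10 + 1*7
UFP = 60 + 15 + 44 + 20 + 7
UFP = 146

146


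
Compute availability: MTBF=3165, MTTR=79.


Availability = MTBF / (MTBF + MTTR)
Availability = 3165 / (3165 + 79)
Availability = 3165 / 3244
Availability = 97.5647%

97.5647%


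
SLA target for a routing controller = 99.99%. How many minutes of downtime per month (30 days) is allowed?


Formula: allowed downtime = period * (100 - SLA) / 100
Period (month (30 days)) = 43200 minutes
Unavailability fraction = (100 - 99.99) / 100
Allowed downtime = 43200 * (100 - 99.99) / 100
Allowed downtime = 4.32 minutes

4.32 minutes


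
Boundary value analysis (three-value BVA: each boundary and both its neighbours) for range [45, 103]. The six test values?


Range: [45, 103]
Boundaries: just below min, min, min+1, max-1, max, just above max
Values: [44, 45, 46, 102, 103, 104]

[44, 45, 46, 102, 103, 104]


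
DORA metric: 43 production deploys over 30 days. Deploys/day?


Formula: deployments per day = releases / days
= 43 / 30
= 1.433 deploys/day
(equivalently, 10.03 deploys/week)

1.433 deploys/day


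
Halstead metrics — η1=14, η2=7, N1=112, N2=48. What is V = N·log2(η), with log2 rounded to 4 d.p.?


Formula: V = N * log2(η), where N = N1 + N2 and η = η1 + η2
η = 14 + 7 = 21
N = 112 + 48 = 160
log2(21) ≈ 4.3923
V = 160 * 4.3923 = 702.77

702.77


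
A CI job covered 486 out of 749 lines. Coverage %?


Coverage = covered / total * 100
Coverage = 486 / 749 * 100
Coverage = 64.89%

64.89%


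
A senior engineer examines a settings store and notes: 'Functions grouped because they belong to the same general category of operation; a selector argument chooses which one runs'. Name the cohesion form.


Reasoning: Grouped by category of activity, not by data or sequence
Type: Logical cohesion

Logical cohesion


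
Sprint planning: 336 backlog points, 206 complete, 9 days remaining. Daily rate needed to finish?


Formula: Required rate = Remaining points / Days left
Remaining = 336 - 206 = 130 points
Required rate = 130 / 9 = 14.44 points/day

14.44 points/day


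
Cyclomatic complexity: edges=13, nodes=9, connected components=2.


Formula: V(G) = E - N + 2P
V(G) = 13 - 9 + 2*2
V(G) = 4 + 4
V(G) = 8

8


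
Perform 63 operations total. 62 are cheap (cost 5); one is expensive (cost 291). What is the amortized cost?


Formula: Amortized cost = Total cost / Operations
Total cost = (62 * 5) + (1 * 291)
Total cost = 310 + 291 = 601
Amortized = 601 / 63 = 9.5397

9.5397


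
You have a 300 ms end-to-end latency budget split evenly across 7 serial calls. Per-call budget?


Formula: per_stage = total_budget / stages
per_stage = 300 / 7
per_stage = 42.86 ms

42.86 ms


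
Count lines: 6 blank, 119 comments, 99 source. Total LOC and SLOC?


Total LOC = blank + comment + code
Total LOC = 6 + 119 + 99 = 224
SLOC (source only) = code = 99

Total LOC: 224, SLOC: 99


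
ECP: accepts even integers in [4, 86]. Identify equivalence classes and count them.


Constraint: even integers in [4, 86]
Class 1: x < 4 — out-of-range invalid
Class 2: x in [4,86] but odd — wrong type invalid
Class 3: x in [4,86] and even — valid
Class 4: x > 86 — out-of-range invalid
Total equivalence classes: 4

4 equivalence classes


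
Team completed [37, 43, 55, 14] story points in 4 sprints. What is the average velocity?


Formula: Avg velocity = Total points / Number of sprints
Points: [37, 43, 55, 14]
Sum = 37 + 43 + 55 + 14 = 149
Avg velocity = 149 / 4 = 37.25 points/sprint

37.25 points/sprint


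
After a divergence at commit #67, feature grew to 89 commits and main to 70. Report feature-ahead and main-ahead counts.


Common ancestor: commit #67
feature commits after divergence: 89 - 67 = 22
main commits after divergence: 70 - 67 = 3
feature is 22 commits ahead of main
main is 3 commits ahead of feature

feature ahead: 22, main ahead: 3


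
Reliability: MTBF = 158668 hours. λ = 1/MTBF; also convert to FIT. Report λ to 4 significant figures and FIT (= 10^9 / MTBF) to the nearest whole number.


Formula: λ = 1 / MTBF; FIT = λ × 1e9 = 1e9 / MTBF
λ = 1 / 158668 ≈ 6.302e-06 failures/hour
FIT = 1e9 / 158668 ≈ 6302 failures per 1e9 hours (nearest whole number)

λ = 6.302e-06 /h, FIT = 6302


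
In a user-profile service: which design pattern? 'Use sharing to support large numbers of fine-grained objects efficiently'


This matches the Flyweight pattern

Flyweight


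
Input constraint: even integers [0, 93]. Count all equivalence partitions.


Constraint: even integers in [0, 93]
Class 1: x < 0 — out-of-range invalid
Class 2: x in [0,93] but odd — wrong type invalid
Class 3: x in [0,93] and even — valid
Class 4: x > 93 — out-of-range invalid
Total equivalence classes: 4

4 equivalence classes


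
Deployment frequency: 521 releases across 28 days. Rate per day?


Formula: deployments per day = releases / days
= 521 / 28
= 18.607 deploys/day
(equivalently, 130.25 deploys/week)

18.607 deploys/day


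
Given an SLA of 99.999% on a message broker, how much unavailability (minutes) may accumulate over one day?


Formula: allowed downtime = period * (100 - SLA) / 100
Period (day) = 1440 minutes
Unavailability fraction = (100 - 99.999) / 100
Allowed downtime = 1440 * (100 - 99.999) / 100
Allowed downtime = 0.0144 minutes

0.0144 minutes


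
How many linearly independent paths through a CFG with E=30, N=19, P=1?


Formula: V(G) = E - N + 2P
V(G) = 30 - 19 + 2*1
V(G) = 11 + 2
V(G) = 13

13


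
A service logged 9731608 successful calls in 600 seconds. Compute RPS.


Formula: throughput = requests / seconds
throughput = 9731608 / 600
throughput = 16219.35 requests/second

16219.35 requests/second


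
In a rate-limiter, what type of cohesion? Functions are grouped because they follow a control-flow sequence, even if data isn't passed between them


Reasoning: Grouped by order of execution within a routine, not by data flow
Type: Procedural cohesion

Procedural cohesion


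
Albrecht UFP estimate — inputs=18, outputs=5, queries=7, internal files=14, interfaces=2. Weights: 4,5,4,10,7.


UFP = EI*4 + EO*5 + EQ*4 + ILF*10 + EIF*7
UFP = 18*4 + 5*5 + 7*4 + 14*10 + 2*7
UFP = 72 + 25 + 28 + 140 + 14
UFP = 279

279


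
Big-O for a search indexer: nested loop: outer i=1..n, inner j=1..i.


Reasoning: triangle: n(n+1)/2 ~ n^2/2
Complexity: O(n^2)

O(n^2)


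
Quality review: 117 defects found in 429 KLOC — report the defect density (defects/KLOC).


Defect density = defects / KLOC
Defect density = 117 / 429
Defect density = 0.273 defects/KLOC

0.273 defects/KLOC


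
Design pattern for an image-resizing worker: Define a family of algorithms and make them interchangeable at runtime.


This matches the Strategy pattern

Strategy


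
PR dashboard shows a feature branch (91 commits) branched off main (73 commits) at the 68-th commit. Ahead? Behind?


Common ancestor: commit #68
feature commits after divergence: 91 - 68 = 23
main commits after divergence: 73 - 68 = 5
feature is 23 commits ahead of main
main is 5 commits ahead of feature

feature ahead: 23, main ahead: 5


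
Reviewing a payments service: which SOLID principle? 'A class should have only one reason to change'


This describes the Single Responsibility Principle (SRP)

Single Responsibility Principle (SRP)


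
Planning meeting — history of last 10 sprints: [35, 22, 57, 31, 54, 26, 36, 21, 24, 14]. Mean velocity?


Formula: Avg velocity = Total points / Number of sprints
Points: [35, 22, 57, 31, 54, 26, 36, 21, 24, 14]
Sum = 35 + 22 + 57 + 31 + 54 + 26 + 36 + 21 + 24 + 14 = 320
Avg velocity = 320 / 10 = 32.0 points/sprint

32.0 points/sprint


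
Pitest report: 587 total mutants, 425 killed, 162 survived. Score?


Mutation score = killed / total * 100
Mutation score = 425 / 587 * 100
Mutation score = 72.4%

72.4%


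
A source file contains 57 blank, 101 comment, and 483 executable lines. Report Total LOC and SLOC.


Total LOC = blank + comment + code
Total LOC = 57 + 101 + 483 = 641
SLOC (source only) = code = 483

Total LOC: 641, SLOC: 483


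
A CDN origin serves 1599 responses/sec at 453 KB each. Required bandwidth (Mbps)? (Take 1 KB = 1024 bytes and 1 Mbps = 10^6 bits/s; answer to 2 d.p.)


Formula: Mbps = payload_bytes * RPS * 8 / 1e6
Payload per request = 453 KB = 453 * 1024 = 463872 bytes
Total bytes/sec = 463872 * 1599 = 741731328
Total bits/sec = 741731328 * 8 = 5933850624
Mbps = 5933850624 / 1e6 = 5933.85

5933.85 Mbps


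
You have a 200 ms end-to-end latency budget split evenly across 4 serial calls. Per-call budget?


Formula: per_stage = total_budget / stages
per_stage = 200 / 4
per_stage = 50.0 ms

50.0 ms


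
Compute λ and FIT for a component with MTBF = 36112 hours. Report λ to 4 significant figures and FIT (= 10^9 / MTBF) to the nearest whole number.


Formula: λ = 1 / MTBF; FIT = λ × 1e9 = 1e9 / MTBF
λ = 1 / 36112 ≈ 2.769e-05 failures/hour
FIT = 1e9 / 36112 ≈ 27692 failures per 1e9 hours (nearest whole number)

λ = 2.769e-05 /h, FIT = 27692


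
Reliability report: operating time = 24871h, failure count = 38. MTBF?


Formula: MTBF = Total operating time / Number of failures
MTBF = 24871 / 38
MTBF = 654.5 hours

654.5 hours


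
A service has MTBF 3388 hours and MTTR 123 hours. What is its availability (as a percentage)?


Availability = MTBF / (MTBF + MTTR)
Availability = 3388 / (3388 + 123)
Availability = 3388 / 3511
Availability = 96.4967%

96.4967%


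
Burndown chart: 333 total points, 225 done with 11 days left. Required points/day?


Formula: Required rate = Remaining points / Days left
Remaining = 333 - 225 = 108 points
Required rate = 108 / 11 = 9.82 points/day

9.82 points/day


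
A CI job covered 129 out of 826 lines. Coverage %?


Coverage = covered / total * 100
Coverage = 129 / 826 * 100
Coverage = 15.62%

15.62%


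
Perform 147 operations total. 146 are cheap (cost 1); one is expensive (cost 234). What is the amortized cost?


Formula: Amortized cost = Total cost / Operations
Total cost = (146 * 1) + (1 * 234)
Total cost = 146 + 234 = 380
Amortized = 380 / 147 = 2.585

2.585


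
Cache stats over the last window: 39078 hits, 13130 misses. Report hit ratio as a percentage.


Formula: hit rate = hits / (hits + misses) * 100
hit rate = 39078 / (39078 + 13130) * 100
hit rate = 39078 / 52208 * 100
hit rate = 74.85%

74.85%


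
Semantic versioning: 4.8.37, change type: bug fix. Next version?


Current: 4.8.37
Change category: 'bug fix' → patch bump
SemVer rule: patch bump → increment PATCH (MAJOR and MINOR unchanged)
New: 4.8.38

4.8.38


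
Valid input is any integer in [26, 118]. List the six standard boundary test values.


Range: [26, 118]
Boundaries: just below min, min, min+1, max-1, max, just above max
Values: [25, 26, 27, 117, 118, 119]

[25, 26, 27, 117, 118, 119]


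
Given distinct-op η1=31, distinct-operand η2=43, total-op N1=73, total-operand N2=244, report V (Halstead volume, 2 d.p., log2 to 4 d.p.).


Formula: V = N * log2(η), where N = N1 + N2 and η = η1 + η2
η = 31 + 43 = 74
N = 73 + 244 = 317
log2(74) ≈ 6.2095
V = 317 * 6.2095 = 1968.41

1968.41


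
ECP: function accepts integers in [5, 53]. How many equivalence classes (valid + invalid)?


Valid range: [5, 53]
Class 1: x < 5 — invalid
Class 2: 5 ≤ x ≤ 53 — valid
Class 3: x > 53 — invalid
Total equivalence classes: 3

3 equivalence classes


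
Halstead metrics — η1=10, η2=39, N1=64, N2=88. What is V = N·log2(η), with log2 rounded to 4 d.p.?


Formula: V = N * log2(η), where N = N1 + N2 and η = η1 + η2
η = 10 + 39 = 49
N = 64 + 88 = 152
log2(49) ≈ 5.6147
V = 152 * 5.6147 = 853.43

853.43


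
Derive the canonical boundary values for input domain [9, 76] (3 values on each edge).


Range: [9, 76]
Boundaries: just below min, min, min+1, max-1, max, just above max
Values: [8, 9, 10, 75, 76, 77]

[8, 9, 10, 75, 76, 77]


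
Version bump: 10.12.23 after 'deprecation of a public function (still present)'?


Current: 10.12.23
Change category: 'deprecation of a public function (still present)' → minor bump
SemVer rule: minor bump → increment MINOR, reset PATCH to 0 (MAJOR unchanged)
New: 10.13.0

10.13.0


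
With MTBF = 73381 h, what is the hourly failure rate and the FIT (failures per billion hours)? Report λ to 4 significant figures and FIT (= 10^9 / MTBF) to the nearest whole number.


Formula: λ = 1 / MTBF; FIT = λ × 1e9 = 1e9 / MTBF
λ = 1 / 73381 ≈ 1.363e-05 failures/hour
FIT = 1e9 / 73381 ≈ 13628 failures per 1e9 hours (nearest whole number)

λ = 1.363e-05 /h, FIT = 13628


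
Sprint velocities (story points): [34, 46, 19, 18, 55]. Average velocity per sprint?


Formula: Avg velocity = Total points / Number of sprints
Points: [34, 46, 19, 18, 55]
Sum = 34 + 46 + 19 + 18 + 55 = 172
Avg velocity = 172 / 5 = 34.4 points/sprint

34.4 points/sprint


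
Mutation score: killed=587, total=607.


Mutation score = killed / total * 100
Mutation score = 587 / 607 * 100
Mutation score = 96.71%

96.71%


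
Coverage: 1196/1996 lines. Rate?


Coverage = covered / total * 100
Coverage = 1196 / 1996 * 100
Coverage = 59.92%

59.92%


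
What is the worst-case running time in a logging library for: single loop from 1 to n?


Reasoning: one pass through n items
Complexity: O(n)

O(n)


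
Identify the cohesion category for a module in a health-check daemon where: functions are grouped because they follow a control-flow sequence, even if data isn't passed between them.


Reasoning: Grouped by order of execution within a routine, not by data flow
Type: Procedural cohesion

Procedural cohesion


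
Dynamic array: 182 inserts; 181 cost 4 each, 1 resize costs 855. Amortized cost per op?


Formula: Amortized cost = Total cost / Operations
Total cost = (181 * 4) + (1 * 855)
Total cost = 724 + 855 = 1579
Amortized = 1579 / 182 = 8.6758

8.6758


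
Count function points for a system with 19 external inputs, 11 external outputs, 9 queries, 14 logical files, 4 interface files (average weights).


UFP = EI*4 + EO*5 + EQ*4 + ILF*10 + EIF*7
UFP = 19*4 + 11*5 + 9*4 + 14*10 + 4*7
UFP = 76 + 55 + 36 + 140 + 28
UFP = 335

335


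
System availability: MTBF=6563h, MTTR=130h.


Availability = MTBF / (MTBF + MTTR)
Availability = 6563 / (6563 + 130)
Availability = 6563 / 6693
Availability = 98.0577%

98.0577%


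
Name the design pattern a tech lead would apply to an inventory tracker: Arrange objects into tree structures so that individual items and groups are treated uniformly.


This matches the Composite pattern

Composite


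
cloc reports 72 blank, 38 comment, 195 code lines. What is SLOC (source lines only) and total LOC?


Total LOC = blank + comment + code
Total LOC = 72 + 38 + 195 = 305
SLOC (source only) = code = 195

Total LOC: 305, SLOC: 195


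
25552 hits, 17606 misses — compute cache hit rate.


Formula: hit rate = hits / (hits + misses) * 100
hit rate = 25552 / (25552 + 17606) * 100
hit rate = 25552 / 43158 * 100
hit rate = 59.21%

59.21%


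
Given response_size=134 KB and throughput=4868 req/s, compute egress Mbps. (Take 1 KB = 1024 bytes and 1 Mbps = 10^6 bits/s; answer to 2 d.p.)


Formula: Mbps = payload_bytes * RPS * 8 / 1e6
Payload per request = 134 KB = 134 * 1024 = 137216 bytes
Total bytes/sec = 137216 * 4868 = 667967488
Total bits/sec = 667967488 * 8 = 5343739904
Mbps = 5343739904 / 1e6 = 5343.74

5343.74 Mbps


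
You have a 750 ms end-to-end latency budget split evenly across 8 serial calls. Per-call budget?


Formula: per_stage = total_budget / stages
per_stage = 750 / 8
per_stage = 93.75 ms

93.75 ms


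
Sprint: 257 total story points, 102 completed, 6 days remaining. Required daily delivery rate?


Formula: Required rate = Remaining points / Days left
Remaining = 257 - 102 = 155 points
Required rate = 155 / 6 = 25.83 points/day

25.83 points/day


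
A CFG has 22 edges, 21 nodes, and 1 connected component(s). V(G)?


Formula: V(G) = E - N + 2P
V(G) = 22 - 21 + 2*1
V(G) = 1 + 2
V(G) = 3

3


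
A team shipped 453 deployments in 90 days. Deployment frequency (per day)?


Formula: deployments per day = releases / days
= 453 / 90
= 5.033 deploys/day
(equivalently, 35.23 deploys/week)

5.033 deploys/day


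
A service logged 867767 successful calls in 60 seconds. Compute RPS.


Formula: throughput = requests / seconds
throughput = 867767 / 60
throughput = 14462.78 requests/second

14462.78 requests/second


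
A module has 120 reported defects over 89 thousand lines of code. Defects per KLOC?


Defect density = defects / KLOC
Defect density = 120 / 89
Defect density = 1.348 defects/KLOC

1.348 defects/KLOC


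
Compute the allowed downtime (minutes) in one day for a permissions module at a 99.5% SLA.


Formula: allowed downtime = period * (100 - SLA) / 100
Period (day) = 1440 minutes
Unavailability fraction = (100 - 99.5) / 100
Allowed downtime = 1440 * (100 - 99.5) / 100
Allowed downtime = 7.2 minutes

7.2 minutes


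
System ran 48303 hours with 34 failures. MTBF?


Formula: MTBF = Total operating time / Number of failures
MTBF = 48303 / 34
MTBF = 1420.68 hours

1420.68 hours


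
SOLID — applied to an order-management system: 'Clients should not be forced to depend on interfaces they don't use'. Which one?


This describes the Interface Segregation Principle (ISP)

Interface Segregation Principle (ISP)


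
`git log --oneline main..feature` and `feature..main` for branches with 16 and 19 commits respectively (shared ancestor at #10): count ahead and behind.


Common ancestor: commit #10
feature commits after divergence: 16 - 10 = 6
main commits after divergence: 19 - 10 = 9
feature is 6 commits ahead of main
main is 9 commits ahead of feature

feature ahead: 6, main ahead: 9


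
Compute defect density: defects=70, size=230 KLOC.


Defect density = defects / KLOC
Defect density = 70 / 230
Defect density = 0.304 defects/KLOC

0.304 defects/KLOC


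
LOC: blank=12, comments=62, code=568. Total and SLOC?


Total LOC = blank + comment + code
Total LOC = 12 + 62 + 568 = 642
SLOC (source only) = code = 568

Total LOC: 642, SLOC: 568


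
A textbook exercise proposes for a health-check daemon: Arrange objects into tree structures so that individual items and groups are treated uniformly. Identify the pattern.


This matches the Composite pattern

Composite


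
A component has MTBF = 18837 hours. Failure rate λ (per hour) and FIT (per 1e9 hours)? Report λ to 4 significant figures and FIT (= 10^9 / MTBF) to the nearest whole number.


Formula: λ = 1 / MTBF; FIT = λ × 1e9 = 1e9 / MTBF
λ = 1 / 18837 ≈ 5.309e-05 failures/hour
FIT = 1e9 / 18837 ≈ 53087 failures per 1e9 hours (nearest whole number)

λ = 5.309e-05 /h, FIT = 53087


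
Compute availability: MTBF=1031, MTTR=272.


Availability = MTBF / (MTBF + MTTR)
Availability = 1031 / (1031 + 272)
Availability = 1031 / 1303
Availability = 79.1251%

79.1251%


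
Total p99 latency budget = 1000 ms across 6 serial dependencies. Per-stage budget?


Formula: per_stage = total_budget / stages
per_stage = 1000 / 6
per_stage = 166.67 ms

166.67 ms


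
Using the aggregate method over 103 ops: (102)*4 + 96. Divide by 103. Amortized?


Formula: Amortized cost = Total cost / Operations
Total cost = (102 * 4) + (1 * 96)
Total cost = 408 + 96 = 504
Amortized = 504 / 103 = 4.8932

4.8932


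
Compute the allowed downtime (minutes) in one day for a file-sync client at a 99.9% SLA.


Formula: allowed downtime = period * (100 - SLA) / 100
Period (day) = 1440 minutes
Unavailability fraction = (100 - 99.9) / 100
Allowed downtime = 1440 * (100 - 99.9) / 100
Allowed downtime = 1.44 minutes

1.44 minutes


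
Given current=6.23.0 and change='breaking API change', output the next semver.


Current: 6.23.0
Change category: 'breaking API change' → major bump
SemVer rule: major bump → increment MAJOR, reset MINOR and PATCH to 0
New: 7.0.0

7.0.0


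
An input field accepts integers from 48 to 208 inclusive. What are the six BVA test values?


Range: [48, 208]
Boundaries: just below min, min, min+1, max-1, max, just above max
Values: [47, 48, 49, 207, 208, 209]

[47, 48, 49, 207, 208, 209]


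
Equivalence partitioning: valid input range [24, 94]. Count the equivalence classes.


Valid range: [24, 94]
Class 1: x < 24 — invalid
Class 2: 24 ≤ x ≤ 94 — valid
Class 3: x > 94 — invalid
Total equivalence classes: 3

3 equivalence classes


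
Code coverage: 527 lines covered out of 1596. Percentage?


Coverage = covered / total * 100
Coverage = 527 / 1596 * 100
Coverage = 33.02%

33.02%


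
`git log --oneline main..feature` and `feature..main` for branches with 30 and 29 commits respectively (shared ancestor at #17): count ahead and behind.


Common ancestor: commit #17
feature commits after divergence: 30 - 17 = 13
main commits after divergence: 29 - 17 = 12
feature is 13 commits ahead of main
main is 12 commits ahead of feature

feature ahead: 13, main ahead: 12


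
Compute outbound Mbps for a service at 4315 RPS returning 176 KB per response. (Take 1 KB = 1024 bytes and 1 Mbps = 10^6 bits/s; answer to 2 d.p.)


Formula: Mbps = payload_bytes * RPS * 8 / 1e6
Payload per request = 176 KB = 176 * 1024 = 180224 bytes
Total bytes/sec = 180224 * 4315 = 777666560
Total bits/sec = 777666560 * 8 = 6221332480
Mbps = 6221332480 / 1e6 = 6221.33

6221.33 Mbps


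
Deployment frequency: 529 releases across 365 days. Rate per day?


Formula: deployments per day = releases / days
= 529 / 365
= 1.449 deploys/day
(equivalently, 10.15 deploys/week)

1.449 deploys/day


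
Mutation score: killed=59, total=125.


Mutation score = killed / total * 100
Mutation score = 59 / 125 * 100
Mutation score = 47.2%

47.2%


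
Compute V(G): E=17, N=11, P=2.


Formula: V(G) = E - N + 2P
V(G) = 17 - 11 + 2*2
V(G) = 6 + 4
V(G) = 10

10


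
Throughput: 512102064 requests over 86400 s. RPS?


Formula: throughput = requests / seconds
throughput = 512102064 / 86400
throughput = 5927.11 requests/second

5927.11 requests/second


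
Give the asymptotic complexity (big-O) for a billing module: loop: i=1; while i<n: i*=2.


Reasoning: i doubles each step so iterations are log2(n)
Complexity: O(log n)

O(log n)


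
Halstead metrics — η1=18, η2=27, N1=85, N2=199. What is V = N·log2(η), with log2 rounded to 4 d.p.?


Formula: V = N * log2(η), where N = N1 + N2 and η = η1 + η2
η = 18 + 27 = 45
N = 85 + 199 = 284
log2(45) ≈ 5.4919
V = 284 * 5.4919 = 1559.70

1559.70


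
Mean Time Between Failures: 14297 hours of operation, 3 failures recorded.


Formula: MTBF = Total operating time / Number of failures
MTBF = 14297 / 3
MTBF = 4765.67 hours

4765.67 hours


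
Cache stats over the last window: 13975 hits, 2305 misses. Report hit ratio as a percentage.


Formula: hit rate = hits / (hits + misses) * 100
hit rate = 13975 / (13975 + 2305) * 100
hit rate = 13975 / 16280 * 100
hit rate = 85.84%

85.84%


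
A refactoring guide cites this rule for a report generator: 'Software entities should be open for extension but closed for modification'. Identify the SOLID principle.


This describes the Open/Closed Principle (OCP)

Open/Closed Principle (OCP)


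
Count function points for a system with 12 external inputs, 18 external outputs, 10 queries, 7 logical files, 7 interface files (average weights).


UFP = EI*4 + EO*5 + EQ*4 + ILF*10 + EIF*7
UFP = 12*4 + 18*5 + 10*4 + 7*10 + 7*7
UFP = 48 + 90 + 40 + 70 + 49
UFP = 297

297


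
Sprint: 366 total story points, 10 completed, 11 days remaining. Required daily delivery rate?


Formula: Required rate = Remaining points / Days left
Remaining = 366 - 10 = 356 points
Required rate = 356 / 11 = 32.36 points/day

32.36 points/day


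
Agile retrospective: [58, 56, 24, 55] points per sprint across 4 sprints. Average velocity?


Formula: Avg velocity = Total points / Number of sprints
Points: [58, 56, 24, 55]
Sum = 58 + 56 + 24 + 55 = 193
Avg velocity = 193 / 4 = 48.25 points/sprint

48.25 points/sprint


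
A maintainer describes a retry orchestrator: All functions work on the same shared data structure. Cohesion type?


Reasoning: Functions share data
Type: Communicational cohesion

Communicational cohesion


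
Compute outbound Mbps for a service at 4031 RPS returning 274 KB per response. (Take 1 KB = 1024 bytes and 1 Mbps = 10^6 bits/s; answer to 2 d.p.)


Formula: Mbps = payload_bytes * RPS * 8 / 1e6
Payload per request = 274 KB = 274 * 1024 = 280576 bytes
Total bytes/sec = 280576 * 4031 = 1131001856
Total bits/sec = 1131001856 * 8 = 9048014848
Mbps = 9048014848 / 1e6 = 9048.01

9048.01 Mbps


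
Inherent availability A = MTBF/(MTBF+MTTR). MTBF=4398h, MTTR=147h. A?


Availability = MTBF / (MTBF + MTTR)
Availability = 4398 / (4398 + 147)
Availability = 4398 / 4545
Availability = 96.7657%

96.7657%


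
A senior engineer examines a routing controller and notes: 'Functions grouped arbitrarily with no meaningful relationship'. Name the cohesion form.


Reasoning: Worst: random grouping
Type: Coincidental cohesion

Coincidental cohesion


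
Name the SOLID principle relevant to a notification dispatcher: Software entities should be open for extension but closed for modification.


This describes the Open/Closed Principle (OCP)

Open/Closed Principle (OCP)


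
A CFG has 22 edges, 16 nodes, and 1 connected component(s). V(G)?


Formula: V(G) = E - N + 2P
V(G) = 22 - 16 + 2*1
V(G) = 6 + 2
V(G) = 8

8


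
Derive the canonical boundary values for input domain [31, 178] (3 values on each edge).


Range: [31, 178]
Boundaries: just below min, min, min+1, max-1, max, just above max
Values: [30, 31, 32, 177, 178, 179]

[30, 31, 32, 177, 178, 179]


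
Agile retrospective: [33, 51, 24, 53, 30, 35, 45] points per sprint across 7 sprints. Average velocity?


Formula: Avg velocity = Total points / Number of sprints
Points: [33, 51, 24, 53, 30, 35, 45]
Sum = 33 + 51 + 24 + 53 + 30 + 35 + 45 = 271
Avg velocity = 271 / 7 = 38.71 points/sprint

38.71 points/sprint


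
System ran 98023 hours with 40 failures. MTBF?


Formula: MTBF = Total operating time / Number of failures
MTBF = 98023 / 40
MTBF = 2450.58 hours

2450.58 hours


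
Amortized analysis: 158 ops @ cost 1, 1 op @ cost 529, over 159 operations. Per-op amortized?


Formula: Amortized cost = Total cost / Operations
Total cost = (158 * 1) + (1 * 529)
Total cost = 158 + 529 = 687
Amortized = 687 / 159 = 4.3208

4.3208


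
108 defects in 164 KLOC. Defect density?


Defect density = defects / KLOC
Defect density = 108 / 164
Defect density = 0.659 defects/KLOC

0.659 defects/KLOC


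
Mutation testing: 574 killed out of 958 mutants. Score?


Mutation score = killed / total * 100
Mutation score = 574 / 958 * 100
Mutation score = 59.92%

59.92%


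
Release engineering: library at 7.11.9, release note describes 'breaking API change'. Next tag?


Current: 7.11.9
Change category: 'breaking API change' → major bump
SemVer rule: major bump → increment MAJOR, reset MINOR and PATCH to 0
New: 8.0.0

8.0.0


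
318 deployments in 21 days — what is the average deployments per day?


Formula: deployments per day = releases / days
= 318 / 21
= 15.143 deploys/day
(equivalently, 106.0 deploys/week)

15.143 deploys/day


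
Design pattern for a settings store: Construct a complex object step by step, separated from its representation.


This matches the Builder pattern

Builder


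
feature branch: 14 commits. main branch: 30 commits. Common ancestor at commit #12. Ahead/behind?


Common ancestor: commit #12
feature commits after divergence: 14 - 12 = 2
main commits after divergence: 30 - 12 = 18
feature is 2 commits ahead of main
main is 18 commits ahead of feature

feature ahead: 2, main ahead: 18


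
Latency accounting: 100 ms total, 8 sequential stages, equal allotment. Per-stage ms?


Formula: per_stage = total_budget / stages
per_stage = 100 / 8
per_stage = 12.5 ms

12.5 ms


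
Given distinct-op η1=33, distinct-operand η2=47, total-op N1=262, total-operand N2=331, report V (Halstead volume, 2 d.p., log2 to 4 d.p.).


Formula: V = N * log2(η), where N = N1 + N2 and η = η1 + η2
η = 33 + 47 = 80
N = 262 + 331 = 593
log2(80) ≈ 6.3219
V = 593 * 6.3219 = 3748.89

3748.89


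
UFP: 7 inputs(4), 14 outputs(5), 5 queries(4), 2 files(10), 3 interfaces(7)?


UFP = EI*4 + EO*5 + EQ*4 + ILF*10 + EIF*7
UFP = 7*4 + 14*5 + 5*4 + 2*10 + 3*7
UFP = 28 + 70 + 20 + 20 + 21
UFP = 159

159


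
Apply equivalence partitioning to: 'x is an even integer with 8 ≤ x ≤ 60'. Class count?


Constraint: even integers in [8, 60]
Class 1: x < 8 — out-of-range invalid
Class 2: x in [8,60] but odd — wrong type invalid
Class 3: x in [8,60] and even — valid
Class 4: x > 60 — out-of-range invalid
Total equivalence classes: 4

4 equivalence classes


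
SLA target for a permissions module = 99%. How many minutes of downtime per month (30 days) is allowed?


Formula: allowed downtime = period * (100 - SLA) / 100
Period (month (30 days)) = 43200 minutes
Unavailability fraction = (100 - 99.0) / 100
Allowed downtime = 43200 * (100 - 99.0) / 100
Allowed downtime = 432.0 minutes

432.0 minutes


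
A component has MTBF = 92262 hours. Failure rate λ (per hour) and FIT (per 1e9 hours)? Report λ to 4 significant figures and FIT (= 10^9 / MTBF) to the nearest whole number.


Formula: λ = 1 / MTBF; FIT = λ × 1e9 = 1e9 / MTBF
λ = 1 / 92262 ≈ 1.084e-05 failures/hour
FIT = 1e9 / 92262 ≈ 10839 failures per 1e9 hours (nearest whole number)

λ = 1.084e-05 /h, FIT = 10839


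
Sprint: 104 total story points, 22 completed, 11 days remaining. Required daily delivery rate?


Formula: Required rate = Remaining points / Days left
Remaining = 104 - 22 = 82 points
Required rate = 82 / 11 = 7.45 points/day

7.45 points/day


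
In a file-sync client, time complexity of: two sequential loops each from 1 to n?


Reasoning: sequential dominates: O(n) + O(n) = O(n)
Complexity: O(n)

O(n)


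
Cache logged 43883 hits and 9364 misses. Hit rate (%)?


Formula: hit rate = hits / (hits + misses) * 100
hit rate = 43883 / (43883 + 9364) * 100
hit rate = 43883 / 53247 * 100
hit rate = 82.41%

82.41%


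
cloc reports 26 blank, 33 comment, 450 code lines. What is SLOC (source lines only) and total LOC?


Total LOC = blank + comment + code
Total LOC = 26 + 33 + 450 = 509
SLOC (source only) = code = 450

Total LOC: 509, SLOC: 450


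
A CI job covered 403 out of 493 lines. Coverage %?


Coverage = covered / total * 100
Coverage = 403 / 493 * 100
Coverage = 81.74%

81.74%


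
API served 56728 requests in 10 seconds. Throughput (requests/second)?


Formula: throughput = requests / seconds
throughput = 56728 / 10
throughput = 5672.8 requests/second

5672.8 requests/second


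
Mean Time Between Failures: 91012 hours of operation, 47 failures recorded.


Formula: MTBF = Total operating time / Number of failures
MTBF = 91012 / 47
MTBF = 1936.43 hours

1936.43 hours


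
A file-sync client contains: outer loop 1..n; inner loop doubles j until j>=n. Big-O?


Reasoning: linear outer times logarithmic inner
Complexity: O(n log n)

O(n log n)


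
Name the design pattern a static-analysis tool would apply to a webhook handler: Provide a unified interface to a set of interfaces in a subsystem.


This matches the Facade pattern

Facade


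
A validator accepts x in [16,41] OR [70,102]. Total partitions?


Valid ranges: [16,41] and [70,102]
Class 1: x < 16 — invalid
Class 2: 16 ≤ x ≤ 41 — valid
Class 3: 41 < x < 70 — invalid (gap between ranges)
Class 4: 70 ≤ x ≤ 102 — valid
Class 5: x > 102 — invalid
Total equivalence classes: 5

5 equivalence classes


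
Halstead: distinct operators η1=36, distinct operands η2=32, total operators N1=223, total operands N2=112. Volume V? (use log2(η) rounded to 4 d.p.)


Formula: V = N * log2(η), where N = N1 + N2 and η = η1 + η2
η = 36 + 32 = 68
N = 223 + 112 = 335
log2(68) ≈ 6.0875
V = 335 * 6.0875 = 2039.31

2039.31


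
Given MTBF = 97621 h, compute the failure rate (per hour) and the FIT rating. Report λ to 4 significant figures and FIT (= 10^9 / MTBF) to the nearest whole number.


Formula: λ = 1 / MTBF; FIT = λ × 1e9 = 1e9 / MTBF
λ = 1 / 97621 ≈ 1.024e-05 failures/hour
FIT = 1e9 / 97621 ≈ 10244 failures per 1e9 hours (nearest whole number)

λ = 1.024e-05 /h, FIT = 10244


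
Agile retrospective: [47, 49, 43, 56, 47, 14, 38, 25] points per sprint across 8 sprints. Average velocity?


Formula: Avg velocity = Total points / Number of sprints
Points: [47, 49, 43, 56, 47, 14, 38, 25]
Sum = 47 + 49 + 43 + 56 + 47 + 14 + 38 + 25 = 319
Avg velocity = 319 / 8 = 39.88 points/sprint

39.88 points/sprint


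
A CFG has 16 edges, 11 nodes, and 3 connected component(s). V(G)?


Formula: V(G) = E - N + 2P
V(G) = 16 - 11 + 2*3
V(G) = 5 + 6
V(G) = 11

11


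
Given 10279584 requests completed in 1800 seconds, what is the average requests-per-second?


Formula: throughput = requests / seconds
throughput = 10279584 / 1800
throughput = 5710.88 requests/second

5710.88 requests/second


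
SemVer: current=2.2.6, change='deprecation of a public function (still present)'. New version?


Current: 2.2.6
Change category: 'deprecation of a public function (still present)' → minor bump
SemVer rule: minor bump → increment MINOR, reset PATCH to 0 (MAJOR unchanged)
New: 2.3.0

2.3.0


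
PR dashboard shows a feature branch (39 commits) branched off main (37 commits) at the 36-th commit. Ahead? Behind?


Common ancestor: commit #36
feature commits after divergence: 39 - 36 = 3
main commits after divergence: 37 - 36 = 1
feature is 3 commits ahead of main
main is 1 commits ahead of feature

feature ahead: 3, main ahead: 1


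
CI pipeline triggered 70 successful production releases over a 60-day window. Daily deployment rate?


Formula: deployments per day = releases / days
= 70 / 60
= 1.167 deploys/day
(equivalently, 8.17 deploys/week)

1.167 deploys/day


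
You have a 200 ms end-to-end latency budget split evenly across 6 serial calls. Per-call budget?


Formula: per_stage = total_budget / stages
per_stage = 200 / 6
per_stage = 33.33 ms

33.33 ms


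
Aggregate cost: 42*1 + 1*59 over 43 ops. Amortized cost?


Formula: Amortized cost = Total cost / Operations
Total cost = (42 * 1) + (1 * 59)
Total cost = 42 + 59 = 101
Amortized = 101 / 43 = 2.3488

2.3488


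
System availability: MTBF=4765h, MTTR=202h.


Availability = MTBF / (MTBF + MTTR)
Availability = 4765 / (4765 + 202)
Availability = 4765 / 4967
Availability = 95.9332%

95.9332%


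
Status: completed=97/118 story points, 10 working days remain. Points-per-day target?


Formula: Required rate = Remaining points / Days left
Remaining = 118 - 97 = 21 points
Required rate = 21 / 10 = 2.1 points/day

2.1 points/day


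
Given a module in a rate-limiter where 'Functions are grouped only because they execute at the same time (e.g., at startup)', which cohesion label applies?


Reasoning: Related by timing only
Type: Temporal cohesion

Temporal cohesion


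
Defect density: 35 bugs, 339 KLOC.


Defect density = defects / KLOC
Defect density = 35 / 339
Defect density = 0.103 defects/KLOC

0.103 defects/KLOC


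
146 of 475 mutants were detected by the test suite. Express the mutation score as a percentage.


Mutation score = killed / total * 100
Mutation score = 146 / 475 * 100
Mutation score = 30.74%

30.74%


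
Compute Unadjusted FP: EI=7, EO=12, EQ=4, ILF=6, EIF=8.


UFP = EI*4 + EO*5 + EQ*4 + ILF*10 + EIF*7
UFP = 7*4 + 12*5 + 4*4 + 6*10 + 8*7
UFP = 28 + 60 + 16 + 60 + 56
UFP = 220

220


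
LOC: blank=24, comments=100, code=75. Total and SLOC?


Total LOC = blank + comment + code
Total LOC = 24 + 100 + 75 = 199
SLOC (source only) = code = 75

Total LOC: 199, SLOC: 75


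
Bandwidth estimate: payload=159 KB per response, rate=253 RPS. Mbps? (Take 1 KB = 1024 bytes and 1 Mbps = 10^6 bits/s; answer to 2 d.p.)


Formula: Mbps = payload_bytes * RPS * 8 / 1e6
Payload per request = 159 KB = 159 * 1024 = 162816 bytes
Total bytes/sec = 162816 * 253 = 41192448
Total bits/sec = 41192448 * 8 = 329539584
Mbps = 329539584 / 1e6 = 329.54

329.54 Mbps
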